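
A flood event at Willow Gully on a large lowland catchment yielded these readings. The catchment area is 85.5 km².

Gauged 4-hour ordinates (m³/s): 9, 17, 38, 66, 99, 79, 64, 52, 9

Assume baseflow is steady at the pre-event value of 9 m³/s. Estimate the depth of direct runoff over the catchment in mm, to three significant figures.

d ≈ 59.3 mm

Direct runoff: 0.0, 8.0, 29.0, 57.0, 90.0, 70.0, 55.0, 43.0, 0.0 m³/s; ΣQ_DR = 352.0 m³/s.
V = ΣQ_DR · Δt = 352.0 × 14400 s = 5.069 × 10^6 m³.
Over A = 85.5 km², depth = V / A = 59.3 mm.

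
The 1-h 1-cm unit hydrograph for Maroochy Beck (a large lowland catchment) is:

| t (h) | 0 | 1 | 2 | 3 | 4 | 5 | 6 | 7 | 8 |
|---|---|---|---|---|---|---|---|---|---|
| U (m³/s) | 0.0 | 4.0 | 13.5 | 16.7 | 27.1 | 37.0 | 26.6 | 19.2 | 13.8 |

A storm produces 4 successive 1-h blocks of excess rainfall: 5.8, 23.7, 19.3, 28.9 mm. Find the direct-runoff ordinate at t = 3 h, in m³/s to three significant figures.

By discrete convolution, Q_j = Σ (P_i / 10 mm) · U_{j−i}.
At t = 3 h (j=3): Q = (5.8/10)·16.7 + (23.7/10)·13.5 + (19.3/10)·4.0 + (28.9/10)·0.0 = 49.4 m³/s.

Q ≈ 49.4 m³/s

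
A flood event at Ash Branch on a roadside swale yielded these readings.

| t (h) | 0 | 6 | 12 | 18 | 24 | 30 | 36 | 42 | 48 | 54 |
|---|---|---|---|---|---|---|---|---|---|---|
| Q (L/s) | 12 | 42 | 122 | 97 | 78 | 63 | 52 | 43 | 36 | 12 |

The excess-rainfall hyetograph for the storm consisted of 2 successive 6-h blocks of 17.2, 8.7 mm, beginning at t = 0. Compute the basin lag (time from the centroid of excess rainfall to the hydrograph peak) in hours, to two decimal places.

t_L ≈ 6.98 h

Centroid of excess rainfall: t_c = Σ P_i·t̄_i / ΣP_i = 5.0154 h (block centres at 3, 9 h).
Hydrograph peak occurs at t = 12 h, so basin lag t_L = 12 − 5.0154 = 6.98 h.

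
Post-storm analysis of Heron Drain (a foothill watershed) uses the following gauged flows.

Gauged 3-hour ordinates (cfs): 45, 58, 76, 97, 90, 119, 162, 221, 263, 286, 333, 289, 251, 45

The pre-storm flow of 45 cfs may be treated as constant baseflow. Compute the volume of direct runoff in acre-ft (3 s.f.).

V ≈ 423 acre-ft

Direct-runoff ordinates (Q − Q_b): 0.0, 13.0, 31.0, 52.0, 45.0, 74.0, 117.0, 176.0, 218.0, 241.0, 288.0, 244.0, 206.0, 0.0 cfs.
ΣQ_DR = 1705 cfs.
With Δt = 3 h = 10800 s, V = ΣQ_DR · Δt = 1705 × 10800 = 1.84 × 10^7 ft³ = 423 acre-ft.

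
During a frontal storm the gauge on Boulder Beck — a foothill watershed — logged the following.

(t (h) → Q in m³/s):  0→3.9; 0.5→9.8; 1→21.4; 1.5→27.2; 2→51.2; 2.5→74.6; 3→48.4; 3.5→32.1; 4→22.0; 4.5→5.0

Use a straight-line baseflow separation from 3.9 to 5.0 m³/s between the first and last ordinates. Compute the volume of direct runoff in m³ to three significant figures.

Direct-runoff ordinates (Q − Q_b): 0.00, 5.78, 17.26, 22.93, 46.81, 70.09, 43.77, 27.34, 17.12, 0.00 m³/s.
ΣQ_DR = 251.1 m³/s.
With Δt = 0.5 h = 1800 s, V = ΣQ_DR · Δt = 251.1 × 1800 = 4.52 × 10^5 m³.

V ≈ 4.52 × 10^5 m³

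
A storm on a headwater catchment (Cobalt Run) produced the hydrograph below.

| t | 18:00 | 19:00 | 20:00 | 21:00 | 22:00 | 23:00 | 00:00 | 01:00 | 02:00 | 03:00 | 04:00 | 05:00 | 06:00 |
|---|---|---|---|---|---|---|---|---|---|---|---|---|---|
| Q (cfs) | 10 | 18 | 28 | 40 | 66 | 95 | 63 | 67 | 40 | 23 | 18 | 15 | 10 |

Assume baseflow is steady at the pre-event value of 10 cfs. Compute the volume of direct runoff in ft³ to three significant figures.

Direct-runoff ordinates (Q − Q_b): 0.0, 8.0, 18.0, 30.0, 56.0, 85.0, 53.0, 57.0, 30.0, 13.0, 8.0, 5.0, 0.0 cfs.
ΣQ_DR = 363.0 cfs.
With Δt = 1 h = 3600 s, V = ΣQ_DR · Δt = 363.0 × 3600 = 1.31 × 10^6 ft³.

V ≈ 1.31 × 10^6 ft³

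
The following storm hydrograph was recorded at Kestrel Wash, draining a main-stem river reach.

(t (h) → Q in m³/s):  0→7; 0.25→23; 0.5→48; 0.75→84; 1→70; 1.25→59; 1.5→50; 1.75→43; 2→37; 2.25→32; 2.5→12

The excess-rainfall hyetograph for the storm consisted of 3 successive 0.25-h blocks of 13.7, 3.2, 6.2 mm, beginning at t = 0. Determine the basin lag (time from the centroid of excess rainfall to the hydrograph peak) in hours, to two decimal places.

Centroid of excess rainfall: t_c = Σ P_i·t̄_i / ΣP_i = 0.2938 h (block centres at 0.125, 0.375, 0.625 h).
Hydrograph peak occurs at t = 0.75 h, so basin lag t_L = 0.75 − 0.2938 = 0.46 h.

t_L ≈ 0.46 h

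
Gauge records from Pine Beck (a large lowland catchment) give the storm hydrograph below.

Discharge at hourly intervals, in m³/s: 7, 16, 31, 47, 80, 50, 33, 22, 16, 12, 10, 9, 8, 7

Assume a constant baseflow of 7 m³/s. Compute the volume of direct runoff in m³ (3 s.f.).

V ≈ 9.00 × 10^5 m³

Direct-runoff ordinates (Q − Q_b): 0.0, 9.0, 24.0, 40.0, 73.0, 43.0, 26.0, 15.0, 9.0, 5.0, 3.0, 2.0, 1.0, 0.0 m³/s.
ΣQ_DR = 250.0 m³/s.
With Δt = 1 h = 3600 s, V = ΣQ_DR · Δt = 250.0 × 3600 = 9.00 × 10^5 m³.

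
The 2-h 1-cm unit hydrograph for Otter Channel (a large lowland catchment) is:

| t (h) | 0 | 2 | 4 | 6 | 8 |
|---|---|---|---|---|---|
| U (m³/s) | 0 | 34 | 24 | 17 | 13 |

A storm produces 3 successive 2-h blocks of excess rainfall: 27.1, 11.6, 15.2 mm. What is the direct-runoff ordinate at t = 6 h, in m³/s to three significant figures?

Q ≈ 126 m³/s

By discrete convolution, Q_j = Σ (P_i / 10 mm) · U_{j−i}.
At t = 6 h (j=3): Q = (27.1/10)·17 + (11.6/10)·24 + (15.2/10)·34 = 126 m³/s.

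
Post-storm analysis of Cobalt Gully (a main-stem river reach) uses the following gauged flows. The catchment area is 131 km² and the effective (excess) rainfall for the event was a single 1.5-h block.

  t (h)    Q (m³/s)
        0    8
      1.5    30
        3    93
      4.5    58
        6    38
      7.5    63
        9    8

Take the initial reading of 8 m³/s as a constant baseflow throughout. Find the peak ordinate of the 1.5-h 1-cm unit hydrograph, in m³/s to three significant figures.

Direct runoff: 0.0, 22.0, 85.0, 50.0, 30.0, 55.0, 0.0 m³/s; ΣQ_DR = 242.0 m³/s, peak = 85.0 m³/s.
Runoff depth d = ΣQ_DR·Δt / A = 242.0 × 5400 / (131 km²) = 9.976 mm.
The 1-cm UH is the DRH scaled by (10 mm)/d, so U_p = 85.0 × 10/9.976 = 85.2 m³/s.

U_p ≈ 85.2 m³/s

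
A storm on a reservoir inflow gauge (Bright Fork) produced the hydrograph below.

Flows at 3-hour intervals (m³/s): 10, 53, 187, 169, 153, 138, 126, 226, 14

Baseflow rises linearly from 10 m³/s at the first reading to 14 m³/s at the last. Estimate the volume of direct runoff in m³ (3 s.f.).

Direct-runoff ordinates (Q − Q_b): 0.00, 42.50, 176.00, 157.50, 141.00, 125.50, 113.00, 212.50, 0.00 m³/s.
ΣQ_DR = 968.0 m³/s.
With Δt = 3 h = 10800 s, V = ΣQ_DR · Δt = 968.0 × 10800 = 1.05 × 10^7 m³.

V ≈ 1.05 × 10^7 m³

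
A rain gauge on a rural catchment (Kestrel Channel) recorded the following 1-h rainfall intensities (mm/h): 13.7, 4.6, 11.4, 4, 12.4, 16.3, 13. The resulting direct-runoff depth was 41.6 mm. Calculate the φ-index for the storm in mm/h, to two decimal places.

Only the 5 blocks with intensity above φ contribute runoff: 13.7, 11.4, 12.4, 16.3, 13 mm/h.
Σ(I−φ)·Δt = d  ⇒  (13.7+11.4+12.4+16.3+13 − 5φ)·1 = 41.6
φ = (66.80 − 41.6/1) / 5 = 5.04 mm/h.

φ ≈ 5.04 mm/h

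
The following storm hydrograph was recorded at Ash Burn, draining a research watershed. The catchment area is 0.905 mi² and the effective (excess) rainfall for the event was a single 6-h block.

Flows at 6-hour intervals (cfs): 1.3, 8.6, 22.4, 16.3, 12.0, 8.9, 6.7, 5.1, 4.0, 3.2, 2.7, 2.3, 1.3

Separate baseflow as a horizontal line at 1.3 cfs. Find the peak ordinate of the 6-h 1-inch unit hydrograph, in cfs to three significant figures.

U_p ≈ 26.4 cfs

Direct runoff: 0.0, 7.3, 21.1, 15.0, 10.7, 7.6, 5.4, 3.8, 2.7, 1.9, 1.4, 1.0, 0.0 cfs; ΣQ_DR = 77.90 cfs, peak = 21.1 cfs.
Runoff depth d = ΣQ_DR·Δt / A = 77.90 × 21600 / (0.905 mi²) = 0.8003 in.
The 1-inch UH is the DRH scaled by (1 in)/d, so U_p = 21.1 × 1/0.8003 = 26.4 cfs.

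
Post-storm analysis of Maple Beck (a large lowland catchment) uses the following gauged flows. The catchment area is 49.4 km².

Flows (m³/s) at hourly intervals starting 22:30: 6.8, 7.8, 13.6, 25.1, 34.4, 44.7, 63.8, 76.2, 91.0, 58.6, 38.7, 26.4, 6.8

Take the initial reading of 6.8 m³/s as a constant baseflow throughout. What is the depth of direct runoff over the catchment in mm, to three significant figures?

d ≈ 29.6 mm

Direct runoff: 0.0, 1.0, 6.8, 18.3, 27.6, 37.9, 57.0, 69.4, 84.2, 51.8, 31.9, 19.6, 0.0 m³/s; ΣQ_DR = 405.5 m³/s.
V = ΣQ_DR · Δt = 405.5 × 3600 s = 1.460 × 10^6 m³.
Over A = 49.4 km², depth = V / A = 29.6 mm.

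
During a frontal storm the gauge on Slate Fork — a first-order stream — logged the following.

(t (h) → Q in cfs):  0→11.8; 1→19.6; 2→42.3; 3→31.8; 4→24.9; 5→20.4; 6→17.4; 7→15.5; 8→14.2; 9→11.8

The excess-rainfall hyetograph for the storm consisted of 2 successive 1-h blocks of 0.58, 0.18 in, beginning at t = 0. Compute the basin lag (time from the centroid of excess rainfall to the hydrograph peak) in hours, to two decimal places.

Centroid of excess rainfall: t_c = Σ P_i·t̄_i / ΣP_i = 0.7368 h (block centres at 0.5, 1.5 h).
Hydrograph peak occurs at t = 2 h, so basin lag t_L = 2 − 0.7368 = 1.26 h.

t_L ≈ 1.26 h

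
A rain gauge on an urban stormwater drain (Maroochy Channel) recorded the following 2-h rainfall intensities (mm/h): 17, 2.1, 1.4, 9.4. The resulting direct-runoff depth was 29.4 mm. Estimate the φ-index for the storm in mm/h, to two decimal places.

Only the 2 blocks with intensity above φ contribute runoff: 17, 9.4 mm/h.
Σ(I−φ)·Δt = d  ⇒  (17+9.4 − 2φ)·2 = 29.4
φ = (26.40 − 29.4/2) / 2 = 5.85 mm/h.

φ ≈ 5.85 mm/h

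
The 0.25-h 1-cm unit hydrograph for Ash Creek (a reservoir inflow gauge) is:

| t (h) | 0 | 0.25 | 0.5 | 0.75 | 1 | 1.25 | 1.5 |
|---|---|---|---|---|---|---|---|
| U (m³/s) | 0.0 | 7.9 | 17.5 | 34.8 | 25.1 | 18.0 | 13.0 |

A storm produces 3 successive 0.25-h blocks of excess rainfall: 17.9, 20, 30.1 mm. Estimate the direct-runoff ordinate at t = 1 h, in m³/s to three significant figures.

By discrete convolution, Q_j = Σ (P_i / 10 mm) · U_{j−i}.
At t = 1 h (j=4): Q = (17.9/10)·25.1 + (20/10)·34.8 + (30.1/10)·17.5 = 167 m³/s.

Q ≈ 167 m³/s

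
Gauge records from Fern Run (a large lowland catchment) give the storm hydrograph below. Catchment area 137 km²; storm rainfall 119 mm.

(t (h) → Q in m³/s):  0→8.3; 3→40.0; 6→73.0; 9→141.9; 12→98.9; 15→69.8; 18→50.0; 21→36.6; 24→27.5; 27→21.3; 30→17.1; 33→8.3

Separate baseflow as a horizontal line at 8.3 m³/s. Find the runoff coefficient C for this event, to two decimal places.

ΣQ_DR = 493.1 m³/s; V = ΣQ_DR·Δt = 5.325 × 10^6 m³.
Runoff depth d = V / A = 38.87 mm.
C = d / P = 38.87 / 119 = 0.33.

C ≈ 0.33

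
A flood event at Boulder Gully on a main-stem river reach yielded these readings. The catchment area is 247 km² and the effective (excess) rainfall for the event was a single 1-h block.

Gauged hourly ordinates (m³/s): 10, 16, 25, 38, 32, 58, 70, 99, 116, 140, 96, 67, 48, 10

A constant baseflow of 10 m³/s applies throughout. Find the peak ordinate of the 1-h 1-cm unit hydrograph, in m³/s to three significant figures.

U_p ≈ 130 m³/s

Direct runoff: 0.0, 6.0, 15.0, 28.0, 22.0, 48.0, 60.0, 89.0, 106.0, 130.0, 86.0, 57.0, 38.0, 0.0 m³/s; ΣQ_DR = 685.0 m³/s, peak = 130.0 m³/s.
Runoff depth d = ΣQ_DR·Δt / A = 685.0 × 3600 / (247 km²) = 9.984 mm.
The 1-cm UH is the DRH scaled by (10 mm)/d, so U_p = 130.0 × 10/9.984 = 130 m³/s.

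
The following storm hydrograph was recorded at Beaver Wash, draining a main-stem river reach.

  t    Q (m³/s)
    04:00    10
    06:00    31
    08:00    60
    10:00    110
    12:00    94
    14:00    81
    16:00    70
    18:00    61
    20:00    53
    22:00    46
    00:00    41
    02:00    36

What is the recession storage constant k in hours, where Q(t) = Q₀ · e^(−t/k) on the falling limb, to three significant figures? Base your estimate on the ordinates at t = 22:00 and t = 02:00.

On the falling limb, Q drops from 46 to 36 m³/s between t = 22:00 and t = 02:00 (Δt = 4 h).
k = −Δt / ln(Q₂/Q₁) = −4 / ln(36/46) = 16.3 h.

k ≈ 16.3 h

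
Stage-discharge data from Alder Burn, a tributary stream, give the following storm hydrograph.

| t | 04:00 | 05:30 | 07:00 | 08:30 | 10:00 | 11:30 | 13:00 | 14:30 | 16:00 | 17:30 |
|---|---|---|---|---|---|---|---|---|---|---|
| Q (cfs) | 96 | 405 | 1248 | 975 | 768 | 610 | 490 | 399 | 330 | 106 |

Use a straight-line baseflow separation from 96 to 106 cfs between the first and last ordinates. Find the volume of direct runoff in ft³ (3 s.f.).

Direct-runoff ordinates (Q − Q_b): 0.00, 307.89, 1149.78, 875.67, 667.56, 508.44, 387.33, 295.22, 225.11, 0.00 cfs.
ΣQ_DR = 4417 cfs.
With Δt = 1.5 h = 5400 s, V = ΣQ_DR · Δt = 4417 × 5400 = 2.39 × 10^7 ft³.

V ≈ 2.39 × 10^7 ft³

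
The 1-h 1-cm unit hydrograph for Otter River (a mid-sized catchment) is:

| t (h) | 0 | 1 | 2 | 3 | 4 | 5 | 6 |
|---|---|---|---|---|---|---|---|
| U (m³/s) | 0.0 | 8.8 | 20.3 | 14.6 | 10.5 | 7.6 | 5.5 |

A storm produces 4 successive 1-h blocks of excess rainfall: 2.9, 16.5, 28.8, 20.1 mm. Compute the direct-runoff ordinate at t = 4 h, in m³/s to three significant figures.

Q ≈ 103 m³/s

By discrete convolution, Q_j = Σ (P_i / 10 mm) · U_{j−i}.
At t = 4 h (j=4): Q = (2.9/10)·10.5 + (16.5/10)·14.6 + (28.8/10)·20.3 + (20.1/10)·8.8 = 103 m³/s.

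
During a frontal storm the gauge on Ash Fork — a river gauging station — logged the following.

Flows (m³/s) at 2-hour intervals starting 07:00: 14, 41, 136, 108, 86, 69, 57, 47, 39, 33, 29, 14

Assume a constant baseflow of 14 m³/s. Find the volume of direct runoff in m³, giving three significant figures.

V ≈ 3.64 × 10^6 m³

Direct-runoff ordinates (Q − Q_b): 0.0, 27.0, 122.0, 94.0, 72.0, 55.0, 43.0, 33.0, 25.0, 19.0, 15.0, 0.0 m³/s.
ΣQ_DR = 505.0 m³/s.
With Δt = 2 h = 7200 s, V = ΣQ_DR · Δt = 505.0 × 7200 = 3.64 × 10^6 m³.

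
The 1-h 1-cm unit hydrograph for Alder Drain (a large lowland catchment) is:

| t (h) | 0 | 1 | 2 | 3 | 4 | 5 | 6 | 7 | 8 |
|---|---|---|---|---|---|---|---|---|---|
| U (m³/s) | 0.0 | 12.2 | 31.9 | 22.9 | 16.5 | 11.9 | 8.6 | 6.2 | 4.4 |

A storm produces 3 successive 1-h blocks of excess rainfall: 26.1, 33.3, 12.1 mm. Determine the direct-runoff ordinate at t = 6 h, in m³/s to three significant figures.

Q ≈ 82.0 m³/s

By discrete convolution, Q_j = Σ (P_i / 10 mm) · U_{j−i}.
At t = 6 h (j=6): Q = (26.1/10)·8.6 + (33.3/10)·11.9 + (12.1/10)·16.5 = 82.0 m³/s.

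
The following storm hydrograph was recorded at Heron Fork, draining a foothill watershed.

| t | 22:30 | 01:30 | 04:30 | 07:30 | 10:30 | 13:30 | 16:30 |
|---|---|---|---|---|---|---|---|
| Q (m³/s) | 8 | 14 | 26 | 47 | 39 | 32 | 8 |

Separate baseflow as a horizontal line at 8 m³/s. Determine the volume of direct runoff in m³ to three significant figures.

V ≈ 1.27 × 10^6 m³

Direct-runoff ordinates (Q − Q_b): 0.0, 6.0, 18.0, 39.0, 31.0, 24.0, 0.0 m³/s.
ΣQ_DR = 118.0 m³/s.
With Δt = 3 h = 10800 s, V = ΣQ_DR · Δt = 118.0 × 10800 = 1.27 × 10^6 m³.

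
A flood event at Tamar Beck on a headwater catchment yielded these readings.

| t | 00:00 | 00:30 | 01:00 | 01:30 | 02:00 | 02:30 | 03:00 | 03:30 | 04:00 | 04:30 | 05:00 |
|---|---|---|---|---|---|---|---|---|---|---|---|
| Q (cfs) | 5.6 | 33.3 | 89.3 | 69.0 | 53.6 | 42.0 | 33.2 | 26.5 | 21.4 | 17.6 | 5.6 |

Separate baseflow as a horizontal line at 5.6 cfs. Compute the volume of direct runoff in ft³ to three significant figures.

Direct-runoff ordinates (Q − Q_b): 0.0, 27.7, 83.7, 63.4, 48.0, 36.4, 27.6, 20.9, 15.8, 12.0, 0.0 cfs.
ΣQ_DR = 335.5 cfs.
With Δt = 0.5 h = 1800 s, V = ΣQ_DR · Δt = 335.5 × 1800 = 6.04 × 10^5 ft³.

V ≈ 6.04 × 10^5 ft³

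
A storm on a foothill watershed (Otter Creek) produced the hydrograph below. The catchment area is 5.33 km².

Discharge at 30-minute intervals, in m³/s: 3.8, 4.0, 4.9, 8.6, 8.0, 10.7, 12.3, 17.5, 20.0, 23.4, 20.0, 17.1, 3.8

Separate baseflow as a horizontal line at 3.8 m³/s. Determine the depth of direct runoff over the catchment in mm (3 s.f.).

Direct runoff: 0.0, 0.2, 1.1, 4.8, 4.2, 6.9, 8.5, 13.7, 16.2, 19.6, 16.2, 13.3, 0.0 m³/s; ΣQ_DR = 104.7 m³/s.
V = ΣQ_DR · Δt = 104.7 × 1800 s = 1.885 × 10^5 m³.
Over A = 5.33 km², depth = V / A = 35.4 mm.

d ≈ 35.4 mm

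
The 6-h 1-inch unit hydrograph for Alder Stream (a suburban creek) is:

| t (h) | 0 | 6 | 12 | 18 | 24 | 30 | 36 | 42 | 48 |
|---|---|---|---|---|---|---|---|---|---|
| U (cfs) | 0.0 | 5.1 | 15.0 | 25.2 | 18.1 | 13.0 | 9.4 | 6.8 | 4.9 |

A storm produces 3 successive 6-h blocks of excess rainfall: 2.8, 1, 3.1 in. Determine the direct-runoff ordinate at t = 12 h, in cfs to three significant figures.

Q ≈ 47.1 cfs

By discrete convolution, Q_j = Σ (P_i / 1 in) · U_{j−i}.
At t = 12 h (j=2): Q = (2.8/1)·15.0 + (1/1)·5.1 + (3.1/1)·0.0 = 47.1 cfs.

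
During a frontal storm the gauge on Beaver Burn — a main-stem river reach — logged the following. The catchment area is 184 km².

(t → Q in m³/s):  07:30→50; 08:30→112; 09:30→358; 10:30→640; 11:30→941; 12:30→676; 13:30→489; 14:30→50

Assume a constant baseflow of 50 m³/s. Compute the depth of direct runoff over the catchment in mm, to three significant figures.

Direct runoff: 0.0, 62.0, 308.0, 590.0, 891.0, 626.0, 439.0, 0.0 m³/s; ΣQ_DR = 2916 m³/s.
V = ΣQ_DR · Δt = 2916 × 3600 s = 1.050 × 10^7 m³.
Over A = 184 km², depth = V / A = 57.1 mm.

d ≈ 57.1 mm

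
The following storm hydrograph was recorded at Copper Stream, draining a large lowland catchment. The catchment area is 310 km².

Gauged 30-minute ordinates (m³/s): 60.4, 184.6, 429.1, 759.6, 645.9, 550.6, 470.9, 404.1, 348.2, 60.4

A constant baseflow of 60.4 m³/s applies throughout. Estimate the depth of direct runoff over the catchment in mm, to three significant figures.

Direct runoff: 0.0, 124.2, 368.7, 699.2, 585.5, 490.2, 410.5, 343.7, 287.8, 0.0 m³/s; ΣQ_DR = 3310 m³/s.
V = ΣQ_DR · Δt = 3310 × 1800 s = 5.958 × 10^6 m³.
Over A = 310 km², depth = V / A = 19.2 mm.

d ≈ 19.2 mm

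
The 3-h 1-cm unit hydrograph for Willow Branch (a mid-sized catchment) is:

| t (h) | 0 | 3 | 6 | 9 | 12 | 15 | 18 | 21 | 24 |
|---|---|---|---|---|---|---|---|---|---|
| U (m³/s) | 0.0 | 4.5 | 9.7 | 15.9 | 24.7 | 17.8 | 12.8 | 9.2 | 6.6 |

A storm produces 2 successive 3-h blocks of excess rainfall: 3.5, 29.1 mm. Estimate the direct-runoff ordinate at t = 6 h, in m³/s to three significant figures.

Q ≈ 16.5 m³/s

By discrete convolution, Q_j = Σ (P_i / 10 mm) · U_{j−i}.
At t = 6 h (j=2): Q = (3.5/10)·9.7 + (29.1/10)·4.5 = 16.5 m³/s.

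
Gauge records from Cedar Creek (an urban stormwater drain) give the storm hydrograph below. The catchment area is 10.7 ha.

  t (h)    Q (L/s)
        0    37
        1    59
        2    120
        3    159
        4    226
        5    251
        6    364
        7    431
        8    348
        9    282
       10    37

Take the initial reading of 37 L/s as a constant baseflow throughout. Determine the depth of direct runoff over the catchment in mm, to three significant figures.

d ≈ 64.2 mm

Direct runoff: 0.0, 22.0, 83.0, 122.0, 189.0, 214.0, 327.0, 394.0, 311.0, 245.0, 0.0 L/s; ΣQ_DR = 1907 L/s.
V = ΣQ_DR · Δt = 1907 × 3600 s = 6.865 × 10^6 L.
Over A = 10.7 ha, depth = V / A = 64.2 mm.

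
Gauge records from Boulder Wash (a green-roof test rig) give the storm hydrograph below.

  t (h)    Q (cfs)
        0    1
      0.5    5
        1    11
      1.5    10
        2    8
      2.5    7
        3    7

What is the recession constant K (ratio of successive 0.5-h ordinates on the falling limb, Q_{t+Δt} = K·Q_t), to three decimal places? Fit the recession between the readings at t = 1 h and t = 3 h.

K ≈ 0.893

Using the recession-limb readings at t = 1 h and t = 3 h: Q falls from 11 to 7 cfs over 4 intervals.
K = (Q₂/Q₁)^(1/4) = (7/11)^(1/4) = 0.893.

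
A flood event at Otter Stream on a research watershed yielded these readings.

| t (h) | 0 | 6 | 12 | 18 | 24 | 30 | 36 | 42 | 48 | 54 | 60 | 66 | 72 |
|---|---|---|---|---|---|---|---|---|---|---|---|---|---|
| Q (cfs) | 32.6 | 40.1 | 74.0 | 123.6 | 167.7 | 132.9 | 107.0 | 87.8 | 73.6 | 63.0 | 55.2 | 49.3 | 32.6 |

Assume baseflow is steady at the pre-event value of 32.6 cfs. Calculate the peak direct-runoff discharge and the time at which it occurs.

Subtracting baseflow gives direct-runoff ordinates: 0.0, 7.5, 41.4, 91.0, 135.1, 100.3, 74.4, 55.2, 41.0, 30.4, 22.6, 16.7, 0.0 cfs.
The maximum is 135.1 cfs, occurring at the reading for t = 24 h.

Q_p = 135.1 cfs at t = 24 h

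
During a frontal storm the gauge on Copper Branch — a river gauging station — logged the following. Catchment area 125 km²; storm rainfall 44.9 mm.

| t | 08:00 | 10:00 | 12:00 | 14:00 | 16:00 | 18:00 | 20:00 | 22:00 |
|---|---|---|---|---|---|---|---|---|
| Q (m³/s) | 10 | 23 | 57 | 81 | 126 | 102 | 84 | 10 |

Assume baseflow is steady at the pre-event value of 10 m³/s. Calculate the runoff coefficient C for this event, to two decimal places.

C ≈ 0.53

ΣQ_DR = 413.0 m³/s; V = ΣQ_DR·Δt = 2.974 × 10^6 m³.
Runoff depth d = V / A = 23.79 mm.
C = d / P = 23.79 / 44.9 = 0.53.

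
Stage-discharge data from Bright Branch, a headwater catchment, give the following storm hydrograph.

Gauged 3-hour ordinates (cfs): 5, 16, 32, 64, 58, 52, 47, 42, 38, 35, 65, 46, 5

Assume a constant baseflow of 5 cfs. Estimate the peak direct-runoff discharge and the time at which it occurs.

Q_p = 60.0 cfs at t = 30 h

Subtracting baseflow gives direct-runoff ordinates: 0.0, 11.0, 27.0, 59.0, 53.0, 47.0, 42.0, 37.0, 33.0, 30.0, 60.0, 41.0, 0.0 cfs.
The maximum is 60.0 cfs, occurring at the reading for t = 30 h.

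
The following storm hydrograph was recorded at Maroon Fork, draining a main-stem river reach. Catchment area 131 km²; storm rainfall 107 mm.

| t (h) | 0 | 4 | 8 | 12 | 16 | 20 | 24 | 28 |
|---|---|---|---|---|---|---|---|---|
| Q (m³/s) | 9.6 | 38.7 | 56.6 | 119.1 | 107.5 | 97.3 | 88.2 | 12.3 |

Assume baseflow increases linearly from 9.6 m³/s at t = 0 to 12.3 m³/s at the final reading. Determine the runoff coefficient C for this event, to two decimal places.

C ≈ 0.45

ΣQ_DR = 441.7 m³/s; V = ΣQ_DR·Δt = 6.360 × 10^6 m³.
Runoff depth d = V / A = 48.55 mm.
C = d / P = 48.55 / 107 = 0.45.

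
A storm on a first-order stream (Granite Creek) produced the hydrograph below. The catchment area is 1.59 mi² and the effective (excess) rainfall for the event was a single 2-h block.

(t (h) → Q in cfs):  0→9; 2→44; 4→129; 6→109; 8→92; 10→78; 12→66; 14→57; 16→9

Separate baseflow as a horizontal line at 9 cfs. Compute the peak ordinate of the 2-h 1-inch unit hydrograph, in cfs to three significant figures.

Direct runoff: 0.0, 35.0, 120.0, 100.0, 83.0, 69.0, 57.0, 48.0, 0.0 cfs; ΣQ_DR = 512.0 cfs, peak = 120.0 cfs.
Runoff depth d = ΣQ_DR·Δt / A = 512.0 × 7200 / (1.59 mi²) = 0.9980 in.
The 1-inch UH is the DRH scaled by (1 in)/d, so U_p = 120.0 × 1/0.9980 = 120 cfs.

U_p ≈ 120 cfs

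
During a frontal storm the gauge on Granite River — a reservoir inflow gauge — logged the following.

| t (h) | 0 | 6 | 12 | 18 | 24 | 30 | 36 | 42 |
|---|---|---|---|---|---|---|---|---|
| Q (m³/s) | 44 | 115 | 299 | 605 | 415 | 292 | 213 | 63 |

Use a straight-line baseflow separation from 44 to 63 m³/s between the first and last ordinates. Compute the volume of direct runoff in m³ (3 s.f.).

Direct-runoff ordinates (Q − Q_b): 0.00, 68.29, 249.57, 552.86, 360.14, 234.43, 152.71, 0.00 m³/s.
ΣQ_DR = 1618 m³/s.
With Δt = 6 h = 21600 s, V = ΣQ_DR · Δt = 1618 × 21600 = 3.49 × 10^7 m³.

V ≈ 3.49 × 10^7 m³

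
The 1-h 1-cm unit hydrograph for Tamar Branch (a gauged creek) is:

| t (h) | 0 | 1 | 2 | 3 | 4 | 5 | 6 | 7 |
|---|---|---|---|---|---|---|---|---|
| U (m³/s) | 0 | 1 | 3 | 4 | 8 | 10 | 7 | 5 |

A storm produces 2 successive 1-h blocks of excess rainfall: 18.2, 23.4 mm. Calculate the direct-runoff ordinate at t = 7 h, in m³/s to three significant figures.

By discrete convolution, Q_j = Σ (P_i / 10 mm) · U_{j−i}.
At t = 7 h (j=7): Q = (18.2/10)·5 + (23.4/10)·7 = 25.5 m³/s.

Q ≈ 25.5 m³/s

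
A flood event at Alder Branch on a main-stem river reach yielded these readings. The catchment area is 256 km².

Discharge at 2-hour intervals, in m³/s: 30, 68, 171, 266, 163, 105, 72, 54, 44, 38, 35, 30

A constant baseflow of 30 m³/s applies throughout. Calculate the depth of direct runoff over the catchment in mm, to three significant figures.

Direct runoff: 0.0, 38.0, 141.0, 236.0, 133.0, 75.0, 42.0, 24.0, 14.0, 8.0, 5.0, 0.0 m³/s; ΣQ_DR = 716.0 m³/s.
V = ΣQ_DR · Δt = 716.0 × 7200 s = 5.155 × 10^6 m³.
Over A = 256 km², depth = V / A = 20.1 mm.

d ≈ 20.1 mm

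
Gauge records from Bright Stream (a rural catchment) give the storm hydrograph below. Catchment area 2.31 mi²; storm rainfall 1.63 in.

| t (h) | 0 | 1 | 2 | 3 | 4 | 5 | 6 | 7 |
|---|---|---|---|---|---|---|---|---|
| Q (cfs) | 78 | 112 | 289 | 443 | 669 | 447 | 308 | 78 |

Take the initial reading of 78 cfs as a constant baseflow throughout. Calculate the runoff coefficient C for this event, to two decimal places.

C ≈ 0.74

ΣQ_DR = 1800 cfs; V = ΣQ_DR·Δt = 6.480 × 10^6 ft³.
Runoff depth d = V / A = 1.207 in.
C = d / P = 1.207 / 1.63 = 0.74.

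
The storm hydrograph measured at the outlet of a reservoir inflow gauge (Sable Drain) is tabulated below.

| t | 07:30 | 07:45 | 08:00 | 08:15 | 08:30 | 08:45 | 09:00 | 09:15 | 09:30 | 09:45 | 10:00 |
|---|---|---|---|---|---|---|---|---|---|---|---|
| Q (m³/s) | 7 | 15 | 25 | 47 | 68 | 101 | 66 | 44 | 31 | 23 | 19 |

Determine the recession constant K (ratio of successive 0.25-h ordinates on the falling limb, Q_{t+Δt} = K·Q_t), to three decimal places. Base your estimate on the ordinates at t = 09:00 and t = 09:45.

Using the recession-limb readings at t = 09:00 and t = 09:45: Q falls from 66 to 23 m³/s over 3 intervals.
K = (Q₂/Q₁)^(1/3) = (23/66)^(1/3) = 0.704.

K ≈ 0.704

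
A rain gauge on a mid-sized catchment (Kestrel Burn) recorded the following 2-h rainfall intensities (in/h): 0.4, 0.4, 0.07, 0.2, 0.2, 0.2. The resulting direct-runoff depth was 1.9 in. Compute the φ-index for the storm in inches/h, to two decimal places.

φ ≈ 0.09 in/h

Only the 5 blocks with intensity above φ contribute runoff: 0.4, 0.4, 0.2, 0.2, 0.2 in/h.
Σ(I−φ)·Δt = d  ⇒  (0.4+0.4+0.2+0.2+0.2 − 5φ)·2 = 1.9
φ = (1.400 − 1.9/2) / 5 = 0.09 in/h.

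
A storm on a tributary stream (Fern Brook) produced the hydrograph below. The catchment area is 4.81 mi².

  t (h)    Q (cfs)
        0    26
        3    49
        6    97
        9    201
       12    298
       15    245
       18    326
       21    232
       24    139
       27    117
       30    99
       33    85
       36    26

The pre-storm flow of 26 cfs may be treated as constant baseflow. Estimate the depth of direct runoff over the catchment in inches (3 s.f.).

d ≈ 1.55 in

Direct runoff: 0.0, 23.0, 71.0, 175.0, 272.0, 219.0, 300.0, 206.0, 113.0, 91.0, 73.0, 59.0, 0.0 cfs; ΣQ_DR = 1602 cfs.
V = ΣQ_DR · Δt = 1602 × 10800 s = 1.730 × 10^7 ft³.
Over A = 4.81 mi², depth = V / A = 1.55 in.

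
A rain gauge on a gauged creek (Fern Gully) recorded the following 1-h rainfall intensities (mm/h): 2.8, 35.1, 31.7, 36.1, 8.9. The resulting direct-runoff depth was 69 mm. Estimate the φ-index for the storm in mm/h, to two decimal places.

φ ≈ 11.30 mm/h

Only the 3 blocks with intensity above φ contribute runoff: 35.1, 31.7, 36.1 mm/h.
Σ(I−φ)·Δt = d  ⇒  (35.1+31.7+36.1 − 3φ)·1 = 69
φ = (102.9 − 69/1) / 3 = 11.30 mm/h.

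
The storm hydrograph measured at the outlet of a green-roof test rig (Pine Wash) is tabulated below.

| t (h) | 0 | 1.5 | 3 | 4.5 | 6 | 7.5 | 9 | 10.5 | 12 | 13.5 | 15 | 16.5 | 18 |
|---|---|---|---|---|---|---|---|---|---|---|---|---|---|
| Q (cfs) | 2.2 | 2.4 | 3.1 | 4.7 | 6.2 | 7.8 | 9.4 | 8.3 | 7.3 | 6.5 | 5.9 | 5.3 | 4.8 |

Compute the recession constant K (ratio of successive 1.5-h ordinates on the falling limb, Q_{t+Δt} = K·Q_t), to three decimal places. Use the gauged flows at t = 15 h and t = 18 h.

Using the recession-limb readings at t = 15 h and t = 18 h: Q falls from 5.9 to 4.8 cfs over 2 intervals.
K = (Q₂/Q₁)^(1/2) = (4.8/5.9)^(1/2) = 0.902.

K ≈ 0.902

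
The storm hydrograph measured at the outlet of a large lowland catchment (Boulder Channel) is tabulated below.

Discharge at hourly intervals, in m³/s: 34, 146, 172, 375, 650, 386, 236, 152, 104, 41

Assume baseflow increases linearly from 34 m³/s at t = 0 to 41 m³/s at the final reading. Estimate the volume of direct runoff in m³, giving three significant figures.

Direct-runoff ordinates (Q − Q_b): 0.00, 111.22, 136.44, 338.67, 612.89, 348.11, 197.33, 112.56, 63.78, 0.00 m³/s.
ΣQ_DR = 1921 m³/s.
With Δt = 1 h = 3600 s, V = ΣQ_DR · Δt = 1921 × 3600 = 6.92 × 10^6 m³.

V ≈ 6.92 × 10^6 m³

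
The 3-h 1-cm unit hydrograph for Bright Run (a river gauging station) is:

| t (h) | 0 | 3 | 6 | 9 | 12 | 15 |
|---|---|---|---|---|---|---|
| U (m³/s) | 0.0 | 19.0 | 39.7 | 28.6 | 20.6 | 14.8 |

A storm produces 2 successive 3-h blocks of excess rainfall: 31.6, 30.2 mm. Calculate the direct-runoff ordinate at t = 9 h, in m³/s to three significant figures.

By discrete convolution, Q_j = Σ (P_i / 10 mm) · U_{j−i}.
At t = 9 h (j=3): Q = (31.6/10)·28.6 + (30.2/10)·39.7 = 210 m³/s.

Q ≈ 210 m³/s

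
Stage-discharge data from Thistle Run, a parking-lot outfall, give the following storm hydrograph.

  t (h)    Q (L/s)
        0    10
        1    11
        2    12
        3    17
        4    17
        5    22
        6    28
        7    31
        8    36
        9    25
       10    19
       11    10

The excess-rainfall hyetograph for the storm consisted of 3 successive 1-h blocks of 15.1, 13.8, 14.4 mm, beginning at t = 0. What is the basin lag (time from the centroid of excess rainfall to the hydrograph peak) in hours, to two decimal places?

Centroid of excess rainfall: t_c = Σ P_i·t̄_i / ΣP_i = 1.4838 h (block centres at 0.5, 1.5, 2.5 h).
Hydrograph peak occurs at t = 8 h, so basin lag t_L = 8 − 1.4838 = 6.52 h.

t_L ≈ 6.52 h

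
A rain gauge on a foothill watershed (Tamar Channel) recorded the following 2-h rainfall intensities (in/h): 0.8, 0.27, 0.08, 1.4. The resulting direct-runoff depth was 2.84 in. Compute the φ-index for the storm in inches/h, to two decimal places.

φ ≈ 0.39 in/h

Only the 2 blocks with intensity above φ contribute runoff: 0.8, 1.4 in/h.
Σ(I−φ)·Δt = d  ⇒  (0.8+1.4 − 2φ)·2 = 2.84
φ = (2.200 − 2.84/2) / 2 = 0.39 in/h.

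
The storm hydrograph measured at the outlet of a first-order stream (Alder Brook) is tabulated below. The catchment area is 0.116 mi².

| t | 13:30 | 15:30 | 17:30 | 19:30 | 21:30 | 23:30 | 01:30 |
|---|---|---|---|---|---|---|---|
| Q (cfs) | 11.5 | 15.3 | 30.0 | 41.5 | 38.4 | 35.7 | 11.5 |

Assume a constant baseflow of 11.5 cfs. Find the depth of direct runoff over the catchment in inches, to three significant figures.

Direct runoff: 0.0, 3.8, 18.5, 30.0, 26.9, 24.2, 0.0 cfs; ΣQ_DR = 103.4 cfs.
V = ΣQ_DR · Δt = 103.4 × 7200 s = 7.445 × 10^5 ft³.
Over A = 0.116 mi², depth = V / A = 2.76 in.

d ≈ 2.76 in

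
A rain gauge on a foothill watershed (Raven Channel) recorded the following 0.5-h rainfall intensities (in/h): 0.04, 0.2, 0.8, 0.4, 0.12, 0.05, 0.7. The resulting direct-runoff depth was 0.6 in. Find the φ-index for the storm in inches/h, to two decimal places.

Only the 3 blocks with intensity above φ contribute runoff: 0.8, 0.4, 0.7 in/h.
Σ(I−φ)·Δt = d  ⇒  (0.8+0.4+0.7 − 3φ)·0.5 = 0.6
φ = (1.900 − 0.6/0.5) / 3 = 0.23 in/h.

φ ≈ 0.23 in/h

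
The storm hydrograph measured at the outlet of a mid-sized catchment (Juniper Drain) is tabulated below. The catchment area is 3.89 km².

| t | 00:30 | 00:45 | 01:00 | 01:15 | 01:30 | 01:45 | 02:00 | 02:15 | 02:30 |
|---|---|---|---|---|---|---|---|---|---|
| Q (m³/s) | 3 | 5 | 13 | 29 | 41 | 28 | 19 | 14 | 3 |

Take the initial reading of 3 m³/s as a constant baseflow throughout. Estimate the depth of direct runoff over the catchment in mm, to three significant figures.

d ≈ 29.6 mm

Direct runoff: 0.0, 2.0, 10.0, 26.0, 38.0, 25.0, 16.0, 11.0, 0.0 m³/s; ΣQ_DR = 128.0 m³/s.
V = ΣQ_DR · Δt = 128.0 × 900 s = 1.152 × 10^5 m³.
Over A = 3.89 km², depth = V / A = 29.6 mm.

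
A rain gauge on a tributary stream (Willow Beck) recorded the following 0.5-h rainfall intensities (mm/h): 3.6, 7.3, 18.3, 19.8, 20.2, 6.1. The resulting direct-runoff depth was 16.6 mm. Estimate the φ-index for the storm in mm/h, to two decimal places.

φ ≈ 8.37 mm/h

Only the 3 blocks with intensity above φ contribute runoff: 18.3, 19.8, 20.2 mm/h.
Σ(I−φ)·Δt = d  ⇒  (18.3+19.8+20.2 − 3φ)·0.5 = 16.6
φ = (58.30 − 16.6/0.5) / 3 = 8.37 mm/h.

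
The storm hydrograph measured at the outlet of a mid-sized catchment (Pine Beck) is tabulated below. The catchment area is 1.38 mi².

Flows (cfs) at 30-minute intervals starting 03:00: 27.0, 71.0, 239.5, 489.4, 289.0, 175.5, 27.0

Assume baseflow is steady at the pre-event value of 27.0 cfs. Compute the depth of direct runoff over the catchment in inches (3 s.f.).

Direct runoff: 0.0, 44.0, 212.5, 462.4, 262.0, 148.5, 0.0 cfs; ΣQ_DR = 1129 cfs.
V = ΣQ_DR · Δt = 1129 × 1800 s = 2.033 × 10^6 ft³.
Over A = 1.38 mi², depth = V / A = 0.634 in.

d ≈ 0.634 in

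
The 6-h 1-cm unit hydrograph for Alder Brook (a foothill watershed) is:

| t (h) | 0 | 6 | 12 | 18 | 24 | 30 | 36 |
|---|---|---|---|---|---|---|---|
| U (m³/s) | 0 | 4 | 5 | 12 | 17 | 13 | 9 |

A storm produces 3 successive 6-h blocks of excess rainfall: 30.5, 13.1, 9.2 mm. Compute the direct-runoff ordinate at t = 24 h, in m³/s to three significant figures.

By discrete convolution, Q_j = Σ (P_i / 10 mm) · U_{j−i}.
At t = 24 h (j=4): Q = (30.5/10)·17 + (13.1/10)·12 + (9.2/10)·5 = 72.2 m³/s.

Q ≈ 72.2 m³/s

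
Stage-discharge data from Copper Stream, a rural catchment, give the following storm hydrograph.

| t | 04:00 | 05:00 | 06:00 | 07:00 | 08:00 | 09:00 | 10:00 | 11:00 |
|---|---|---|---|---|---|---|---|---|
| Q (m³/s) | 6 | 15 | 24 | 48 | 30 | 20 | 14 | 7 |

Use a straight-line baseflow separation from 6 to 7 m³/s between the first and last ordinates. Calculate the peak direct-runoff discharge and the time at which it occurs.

Q_p = 41.57 m³/s at t = 07:00

Subtracting baseflow gives direct-runoff ordinates: 0.00, 8.86, 17.71, 41.57, 23.43, 13.29, 7.14, 0.00 m³/s.
The maximum is 41.57 m³/s, occurring at the reading for t = 07:00.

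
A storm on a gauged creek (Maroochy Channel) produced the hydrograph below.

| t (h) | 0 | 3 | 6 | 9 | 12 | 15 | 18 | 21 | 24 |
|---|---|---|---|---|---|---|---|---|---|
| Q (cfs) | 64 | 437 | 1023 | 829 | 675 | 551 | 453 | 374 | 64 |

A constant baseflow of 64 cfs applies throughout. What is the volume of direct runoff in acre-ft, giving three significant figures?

Direct-runoff ordinates (Q − Q_b): 0.0, 373.0, 959.0, 765.0, 611.0, 487.0, 389.0, 310.0, 0.0 cfs.
ΣQ_DR = 3894 cfs.
With Δt = 3 h = 10800 s, V = ΣQ_DR · Δt = 3894 × 10800 = 4.21 × 10^7 ft³ = 965 acre-ft.

V ≈ 965 acre-ft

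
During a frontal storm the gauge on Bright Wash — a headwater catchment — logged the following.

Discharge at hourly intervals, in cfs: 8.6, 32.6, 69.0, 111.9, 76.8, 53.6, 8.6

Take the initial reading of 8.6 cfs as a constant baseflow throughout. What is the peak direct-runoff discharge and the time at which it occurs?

Subtracting baseflow gives direct-runoff ordinates: 0.0, 24.0, 60.4, 103.3, 68.2, 45.0, 0.0 cfs.
The maximum is 103.3 cfs, occurring at the reading for t = 3 h.

Q_p = 103.3 cfs at t = 3 h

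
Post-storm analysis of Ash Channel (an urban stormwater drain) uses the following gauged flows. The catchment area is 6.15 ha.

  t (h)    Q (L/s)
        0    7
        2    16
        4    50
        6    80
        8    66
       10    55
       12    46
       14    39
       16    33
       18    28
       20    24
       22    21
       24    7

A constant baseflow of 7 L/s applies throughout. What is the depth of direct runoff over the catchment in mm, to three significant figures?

d ≈ 44.6 mm

Direct runoff: 0.0, 9.0, 43.0, 73.0, 59.0, 48.0, 39.0, 32.0, 26.0, 21.0, 17.0, 14.0, 0.0 L/s; ΣQ_DR = 381.0 L/s.
V = ΣQ_DR · Δt = 381.0 × 7200 s = 2.743 × 10^6 L.
Over A = 6.15 ha, depth = V / A = 44.6 mm.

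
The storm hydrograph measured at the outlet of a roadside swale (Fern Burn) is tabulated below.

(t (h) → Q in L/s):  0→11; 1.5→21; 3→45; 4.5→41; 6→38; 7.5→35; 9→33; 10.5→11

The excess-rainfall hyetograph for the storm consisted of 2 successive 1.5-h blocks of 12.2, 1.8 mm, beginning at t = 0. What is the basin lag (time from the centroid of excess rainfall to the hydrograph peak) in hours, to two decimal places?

t_L ≈ 2.06 h

Centroid of excess rainfall: t_c = Σ P_i·t̄_i / ΣP_i = 0.9429 h (block centres at 0.75, 2.25 h).
Hydrograph peak occurs at t = 3 h, so basin lag t_L = 3 − 0.9429 = 2.06 h.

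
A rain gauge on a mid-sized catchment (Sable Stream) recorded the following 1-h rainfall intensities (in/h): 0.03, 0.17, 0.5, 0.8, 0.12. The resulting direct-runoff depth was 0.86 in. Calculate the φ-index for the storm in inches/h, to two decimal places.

φ ≈ 0.22 in/h

Only the 2 blocks with intensity above φ contribute runoff: 0.5, 0.8 in/h.
Σ(I−φ)·Δt = d  ⇒  (0.5+0.8 − 2φ)·1 = 0.86
φ = (1.300 − 0.86/1) / 2 = 0.22 in/h.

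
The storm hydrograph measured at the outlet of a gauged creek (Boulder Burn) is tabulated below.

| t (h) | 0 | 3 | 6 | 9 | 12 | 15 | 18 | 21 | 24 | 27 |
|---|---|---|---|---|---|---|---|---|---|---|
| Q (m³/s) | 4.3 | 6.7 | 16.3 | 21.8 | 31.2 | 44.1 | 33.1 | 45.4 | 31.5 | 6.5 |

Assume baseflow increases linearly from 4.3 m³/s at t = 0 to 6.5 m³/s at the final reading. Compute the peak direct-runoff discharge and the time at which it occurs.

Q_p = 39.39 m³/s at t = 21 h

Subtracting baseflow gives direct-runoff ordinates: 0.00, 2.16, 11.51, 16.77, 25.92, 38.58, 27.33, 39.39, 25.24, 0.00 m³/s.
The maximum is 39.39 m³/s, occurring at the reading for t = 21 h.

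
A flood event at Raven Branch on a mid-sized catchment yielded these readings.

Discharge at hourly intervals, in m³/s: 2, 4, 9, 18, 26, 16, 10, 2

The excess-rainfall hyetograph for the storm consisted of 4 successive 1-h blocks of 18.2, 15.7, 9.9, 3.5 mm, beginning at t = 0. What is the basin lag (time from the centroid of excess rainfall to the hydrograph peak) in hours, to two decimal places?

t_L ≈ 2.53 h

Centroid of excess rainfall: t_c = Σ P_i·t̄_i / ΣP_i = 1.4725 h (block centres at 0.5, 1.5, 2.5, 3.5 h).
Hydrograph peak occurs at t = 4 h, so basin lag t_L = 4 − 1.4725 = 2.53 h.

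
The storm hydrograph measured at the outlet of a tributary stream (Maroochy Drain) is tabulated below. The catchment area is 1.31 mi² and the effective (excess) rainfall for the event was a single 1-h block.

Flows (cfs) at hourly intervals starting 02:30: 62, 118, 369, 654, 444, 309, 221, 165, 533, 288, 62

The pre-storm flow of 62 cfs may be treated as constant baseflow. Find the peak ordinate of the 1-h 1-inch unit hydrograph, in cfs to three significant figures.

U_p ≈ 197 cfs

Direct runoff: 0.0, 56.0, 307.0, 592.0, 382.0, 247.0, 159.0, 103.0, 471.0, 226.0, 0.0 cfs; ΣQ_DR = 2543 cfs, peak = 592.0 cfs.
Runoff depth d = ΣQ_DR·Δt / A = 2543 × 3600 / (1.31 mi²) = 3.008 in.
The 1-inch UH is the DRH scaled by (1 in)/d, so U_p = 592.0 × 1/3.008 = 197 cfs.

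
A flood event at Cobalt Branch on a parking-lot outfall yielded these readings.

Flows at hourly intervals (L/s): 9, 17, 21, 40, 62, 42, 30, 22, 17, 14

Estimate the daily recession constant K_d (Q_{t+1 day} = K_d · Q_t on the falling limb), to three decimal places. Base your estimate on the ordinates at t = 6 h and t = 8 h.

Between t = 6 h and t = 8 h the flow falls from 30 to 17 L/s over 2×1 h = 2 h.
Per-interval ratio K = (17/30)^(1/2) = 0.7528; K_d = K^(24/1) = 0.001.

K_d ≈ 0.001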